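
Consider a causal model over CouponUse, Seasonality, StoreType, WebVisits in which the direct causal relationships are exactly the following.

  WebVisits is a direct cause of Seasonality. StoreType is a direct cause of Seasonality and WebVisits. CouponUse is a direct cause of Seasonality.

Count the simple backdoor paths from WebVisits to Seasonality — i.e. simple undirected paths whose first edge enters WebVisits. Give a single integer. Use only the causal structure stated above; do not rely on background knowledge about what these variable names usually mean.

A backdoor path from WebVisits to Seasonality is any simple undirected path whose first edge points into WebVisits (i.e. leaves WebVisits via a parent).
Parents of WebVisits: {StoreType}.
Enumerating:
  P1: WebVisits <- StoreType -> Seasonality
That exhausts the simple backdoor paths. Count: 1.

1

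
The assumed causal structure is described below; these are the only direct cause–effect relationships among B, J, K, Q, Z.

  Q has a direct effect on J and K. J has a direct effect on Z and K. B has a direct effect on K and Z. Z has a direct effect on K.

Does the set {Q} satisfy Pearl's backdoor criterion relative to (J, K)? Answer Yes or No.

Yes

Backdoor paths from J to K (paths whose first edge points into J):
  P1: J <- Q -> K
Condition 1 (no descendant of J in the set): holds — descendants of J are {K, Z}; none are in {Q}.
Condition 2 (every backdoor path blocked by {Q}):
  P1: blocked at fork node Q ∈ conditioning set.
{Q} satisfies the backdoor criterion.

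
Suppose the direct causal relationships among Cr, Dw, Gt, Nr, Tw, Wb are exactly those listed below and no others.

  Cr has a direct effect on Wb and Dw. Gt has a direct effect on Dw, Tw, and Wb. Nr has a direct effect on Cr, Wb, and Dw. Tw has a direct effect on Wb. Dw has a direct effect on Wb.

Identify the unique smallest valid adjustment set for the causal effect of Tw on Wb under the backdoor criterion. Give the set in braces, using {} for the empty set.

{Gt}

Variables eligible for adjustment (non-descendants of Tw, excluding Tw and Wb): {Cr, Dw, Gt, Nr}.
Backdoor paths from Tw to Wb:
  P1: Tw <- Gt -> Dw <- Nr -> Cr -> Wb
  P2: Tw <- Gt -> Dw <- Nr -> Wb
  P3: Tw <- Gt -> Dw <- Cr <- Nr -> Wb
  P4: Tw <- Gt -> Dw <- Cr -> Wb
  P5: Tw <- Gt -> Dw -> Wb
  P6: Tw <- Gt -> Wb
The empty set is not sufficient: P5 (Tw <- Gt -> Dw -> Wb) has no collider blocking it and no conditioned non-collider, so it is open.
Try {Gt}:
  P1: blocked at fork node Gt ∈ conditioning set.
  P2: blocked at fork node Gt ∈ conditioning set.
  P3: blocked at fork node Gt ∈ conditioning set.
  P4: blocked at fork node Gt ∈ conditioning set.
  P5: blocked at fork node Gt ∈ conditioning set.
  P6: blocked at fork node Gt ∈ conditioning set.
{Gt} contains no descendant of Tw and blocks every backdoor path.
No other singleton works — e.g. {Nr} leaves P5 open — so {Gt} is the unique smallest valid adjustment set.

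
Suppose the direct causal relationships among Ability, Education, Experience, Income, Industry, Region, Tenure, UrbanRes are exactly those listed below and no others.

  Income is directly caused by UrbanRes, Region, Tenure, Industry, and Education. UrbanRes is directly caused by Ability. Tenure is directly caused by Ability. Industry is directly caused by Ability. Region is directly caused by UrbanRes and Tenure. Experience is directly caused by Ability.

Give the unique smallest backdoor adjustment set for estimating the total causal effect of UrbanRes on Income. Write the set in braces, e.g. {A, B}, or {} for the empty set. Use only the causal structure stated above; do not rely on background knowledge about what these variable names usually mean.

Variables eligible for adjustment (non-descendants of UrbanRes, excluding UrbanRes and Income): {Ability, Education, Experience, Industry, Tenure}.
Backdoor paths from UrbanRes to Income:
  P1: UrbanRes <- Ability -> Tenure -> Region -> Income
  P2: UrbanRes <- Ability -> Tenure -> Income
  P3: UrbanRes <- Ability -> Industry -> Income
The empty set is not sufficient: P1 (UrbanRes <- Ability -> Tenure -> Region -> Income) has no collider blocking it and no conditioned non-collider, so it is open.
Try {Ability}:
  P1: blocked at fork node Ability ∈ conditioning set.
  P2: blocked at fork node Ability ∈ conditioning set.
  P3: blocked at fork node Ability ∈ conditioning set.
{Ability} contains no descendant of UrbanRes and blocks every backdoor path.
No other singleton works — e.g. {Education} leaves P1 open — so {Ability} is the unique smallest valid adjustment set.

{Ability}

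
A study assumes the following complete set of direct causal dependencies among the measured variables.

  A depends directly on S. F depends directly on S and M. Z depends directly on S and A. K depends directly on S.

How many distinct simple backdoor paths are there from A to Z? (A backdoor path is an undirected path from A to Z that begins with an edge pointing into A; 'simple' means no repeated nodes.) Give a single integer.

A backdoor path from A to Z is any simple undirected path whose first edge points into A (i.e. leaves A via a parent).
Parents of A: {S}.
Enumerating:
  P1: A <- S -> Z
That exhausts the simple backdoor paths. Count: 1.

1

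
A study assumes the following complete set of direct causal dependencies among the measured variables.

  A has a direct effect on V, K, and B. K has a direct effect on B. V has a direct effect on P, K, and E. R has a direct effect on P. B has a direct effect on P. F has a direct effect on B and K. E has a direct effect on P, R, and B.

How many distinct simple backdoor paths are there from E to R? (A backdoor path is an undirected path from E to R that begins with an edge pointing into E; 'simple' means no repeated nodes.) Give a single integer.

7

A backdoor path from E to R is any simple undirected path whose first edge points into E (i.e. leaves E via a parent).
Parents of E: {V}.
Enumerating:
  P1: E <- V <- A -> K <- F -> B -> P <- R
  P2: E <- V <- A -> K -> B -> P <- R
  P3: E <- V <- A -> B -> P <- R
  P4: E <- V -> K <- A -> B -> P <- R
  P5: E <- V -> K <- F -> B -> P <- R
  P6: E <- V -> K -> B -> P <- R
  P7: E <- V -> P <- R
That exhausts the simple backdoor paths. Count: 7.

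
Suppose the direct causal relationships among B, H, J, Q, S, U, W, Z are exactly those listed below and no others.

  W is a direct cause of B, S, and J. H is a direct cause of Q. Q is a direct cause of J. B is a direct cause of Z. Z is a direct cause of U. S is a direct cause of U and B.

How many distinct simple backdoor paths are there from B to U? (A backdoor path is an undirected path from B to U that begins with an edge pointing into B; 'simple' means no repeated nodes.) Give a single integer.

2

A backdoor path from B to U is any simple undirected path whose first edge points into B (i.e. leaves B via a parent).
Parents of B: {S, W}.
Enumerating:
  P1: B <- W -> S -> U
  P2: B <- S -> U
That exhausts the simple backdoor paths. Count: 2.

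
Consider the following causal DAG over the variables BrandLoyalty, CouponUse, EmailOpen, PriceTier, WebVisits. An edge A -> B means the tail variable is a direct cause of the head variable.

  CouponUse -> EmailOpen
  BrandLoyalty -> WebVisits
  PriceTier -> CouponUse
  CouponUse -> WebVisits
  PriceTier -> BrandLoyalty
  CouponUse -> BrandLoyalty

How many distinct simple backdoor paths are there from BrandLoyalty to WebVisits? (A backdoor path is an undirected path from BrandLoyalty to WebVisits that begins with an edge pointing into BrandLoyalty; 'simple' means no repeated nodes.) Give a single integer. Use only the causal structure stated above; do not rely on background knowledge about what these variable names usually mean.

2

A backdoor path from BrandLoyalty to WebVisits is any simple undirected path whose first edge points into BrandLoyalty (i.e. leaves BrandLoyalty via a parent).
Parents of BrandLoyalty: {CouponUse, PriceTier}.
Enumerating:
  P1: BrandLoyalty <- PriceTier -> CouponUse -> WebVisits
  P2: BrandLoyalty <- CouponUse -> WebVisits
That exhausts the simple backdoor paths. Count: 2.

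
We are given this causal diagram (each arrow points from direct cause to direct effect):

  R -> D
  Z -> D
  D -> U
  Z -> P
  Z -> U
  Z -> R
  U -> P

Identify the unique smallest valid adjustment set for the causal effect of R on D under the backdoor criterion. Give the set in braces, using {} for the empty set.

{Z}

Variables eligible for adjustment (non-descendants of R, excluding R and D): {Z}.
Backdoor paths from R to D:
  P1: R <- Z -> D
  P2: R <- Z -> U <- D
  P3: R <- Z -> P <- U <- D
The empty set is not sufficient: P1 (R <- Z -> D) has no collider blocking it and no conditioned non-collider, so it is open.
Try {Z}:
  P1: blocked at fork node Z ∈ conditioning set.
  P2: blocked at fork node Z ∈ conditioning set.
  P3: blocked at fork node Z ∈ conditioning set.
{Z} contains no descendant of R and blocks every backdoor path.
{Z} is the unique smallest valid adjustment set.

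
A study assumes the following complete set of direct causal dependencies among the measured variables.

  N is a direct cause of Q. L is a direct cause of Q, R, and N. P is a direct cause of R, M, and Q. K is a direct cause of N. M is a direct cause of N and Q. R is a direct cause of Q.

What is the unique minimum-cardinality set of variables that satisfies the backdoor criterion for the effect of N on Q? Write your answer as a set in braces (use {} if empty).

{L, M}

Variables eligible for adjustment (non-descendants of N, excluding N and Q): {K, L, M, P, R}.
Backdoor paths from N to Q:
  P1: N <- M <- P -> R <- L -> Q
  P2: N <- M <- P -> R -> Q
  P3: N <- M <- P -> Q
  P4: N <- M -> Q
  P5: N <- L -> R <- P -> M -> Q
  P6: N <- L -> R <- P -> Q
  P7: N <- L -> R -> Q
  P8: N <- L -> Q
The empty set is not sufficient: P2 (N <- M <- P -> R -> Q) has no collider blocking it and no conditioned non-collider, so it is open.
Try {L, M}:
  P1: blocked at chain node M ∈ conditioning set.
  P2: blocked at chain node M ∈ conditioning set.
  P3: blocked at chain node M ∈ conditioning set.
  P4: blocked at fork node M ∈ conditioning set.
  P5: blocked at fork node L ∈ conditioning set.
  P6: blocked at fork node L ∈ conditioning set.
  P7: blocked at fork node L ∈ conditioning set.
  P8: blocked at fork node L ∈ conditioning set.
{L, M} contains no descendant of N and blocks every backdoor path.
Every element of {L, M} is needed (dropping L leaves P7 open; dropping M leaves P2 open), so no proper subset is valid.
Among all size-2 subsets of the eligible variables, only {L, M} blocks every backdoor path, so it is the unique smallest valid adjustment set.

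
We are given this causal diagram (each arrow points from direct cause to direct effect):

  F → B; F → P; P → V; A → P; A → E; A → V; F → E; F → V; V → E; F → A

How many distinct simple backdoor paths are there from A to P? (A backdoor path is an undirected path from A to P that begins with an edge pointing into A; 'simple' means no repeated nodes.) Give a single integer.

A backdoor path from A to P is any simple undirected path whose first edge points into A (i.e. leaves A via a parent).
Parents of A: {F}.
Enumerating:
  P1: A <- F -> P
  P2: A <- F -> V <- P
  P3: A <- F -> E <- V <- P
That exhausts the simple backdoor paths. Count: 3.

3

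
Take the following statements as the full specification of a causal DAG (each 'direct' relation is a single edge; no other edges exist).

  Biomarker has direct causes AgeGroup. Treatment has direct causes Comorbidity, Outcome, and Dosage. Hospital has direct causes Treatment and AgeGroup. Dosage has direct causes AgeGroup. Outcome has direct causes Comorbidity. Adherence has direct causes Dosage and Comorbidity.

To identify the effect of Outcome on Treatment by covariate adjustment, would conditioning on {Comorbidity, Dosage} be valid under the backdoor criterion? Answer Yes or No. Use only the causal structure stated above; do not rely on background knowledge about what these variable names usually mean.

Yes

Backdoor paths from Outcome to Treatment (paths whose first edge points into Outcome):
  P1: Outcome <- Comorbidity -> Treatment
  P2: Outcome <- Comorbidity -> Adherence <- Dosage <- AgeGroup -> Hospital <- Treatment
  P3: Outcome <- Comorbidity -> Adherence <- Dosage -> Treatment
Condition 1 (no descendant of Outcome in the set): holds — descendants of Outcome are {Hospital, Treatment}; none are in {Comorbidity, Dosage}.
Condition 2 (every backdoor path blocked by {Comorbidity, Dosage}):
  P1: blocked at fork node Comorbidity ∈ conditioning set.
  P2: blocked at fork node Comorbidity ∈ conditioning set.
  P3: blocked at fork node Comorbidity ∈ conditioning set.
{Comorbidity, Dosage} satisfies the backdoor criterion.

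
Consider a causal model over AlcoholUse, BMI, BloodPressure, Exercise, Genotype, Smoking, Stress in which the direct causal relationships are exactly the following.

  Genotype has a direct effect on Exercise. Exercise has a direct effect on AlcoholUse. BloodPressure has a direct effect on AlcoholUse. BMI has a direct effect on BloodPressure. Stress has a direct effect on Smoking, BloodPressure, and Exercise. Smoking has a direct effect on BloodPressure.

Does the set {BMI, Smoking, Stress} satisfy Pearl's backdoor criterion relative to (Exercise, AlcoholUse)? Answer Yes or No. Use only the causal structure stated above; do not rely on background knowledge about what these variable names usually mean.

Yes

Backdoor paths from Exercise to AlcoholUse (paths whose first edge points into Exercise):
  P1: Exercise <- Stress -> Smoking -> BloodPressure -> AlcoholUse
  P2: Exercise <- Stress -> BloodPressure -> AlcoholUse
Condition 1 (no descendant of Exercise in the set): holds — descendants of Exercise are {AlcoholUse}; none are in {BMI, Smoking, Stress}.
Condition 2 (every backdoor path blocked by {BMI, Smoking, Stress}):
  P1: blocked at fork node Stress ∈ conditioning set.
  P2: blocked at fork node Stress ∈ conditioning set.
{BMI, Smoking, Stress} satisfies the backdoor criterion.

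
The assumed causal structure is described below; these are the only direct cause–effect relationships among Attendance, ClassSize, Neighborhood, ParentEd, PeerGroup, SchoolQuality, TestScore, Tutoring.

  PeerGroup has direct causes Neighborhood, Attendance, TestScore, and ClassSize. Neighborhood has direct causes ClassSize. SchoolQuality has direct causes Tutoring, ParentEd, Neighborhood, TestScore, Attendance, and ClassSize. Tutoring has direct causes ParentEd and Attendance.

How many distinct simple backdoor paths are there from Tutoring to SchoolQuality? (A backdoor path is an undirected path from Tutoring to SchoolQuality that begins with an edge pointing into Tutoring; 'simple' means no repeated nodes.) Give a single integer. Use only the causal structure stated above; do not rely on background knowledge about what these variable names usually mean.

A backdoor path from Tutoring to SchoolQuality is any simple undirected path whose first edge points into Tutoring (i.e. leaves Tutoring via a parent).
Parents of Tutoring: {Attendance, ParentEd}.
Enumerating:
  P1: Tutoring <- ParentEd -> SchoolQuality
  P2: Tutoring <- Attendance -> SchoolQuality
  P3: Tutoring <- Attendance -> PeerGroup <- TestScore -> SchoolQuality
  P4: Tutoring <- Attendance -> PeerGroup <- ClassSize -> Neighborhood -> SchoolQuality
  P5: Tutoring <- Attendance -> PeerGroup <- ClassSize -> SchoolQuality
  P6: Tutoring <- Attendance -> PeerGroup <- Neighborhood <- ClassSize -> SchoolQuality
  P7: Tutoring <- Attendance -> PeerGroup <- Neighborhood -> SchoolQuality
That exhausts the simple backdoor paths. Count: 7.

7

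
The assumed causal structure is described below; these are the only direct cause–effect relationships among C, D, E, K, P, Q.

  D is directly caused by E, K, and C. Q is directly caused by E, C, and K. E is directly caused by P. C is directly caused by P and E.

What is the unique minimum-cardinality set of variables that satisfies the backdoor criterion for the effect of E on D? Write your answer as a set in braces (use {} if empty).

Variables eligible for adjustment (non-descendants of E, excluding E and D): {K, P}.
Backdoor paths from E to D:
  P1: E <- P -> C -> Q <- K -> D
  P2: E <- P -> C -> D
The empty set is not sufficient: P2 (E <- P -> C -> D) has no collider blocking it and no conditioned non-collider, so it is open.
Try {P}:
  P1: blocked at fork node P ∈ conditioning set.
  P2: blocked at fork node P ∈ conditioning set.
{P} contains no descendant of E and blocks every backdoor path.
No other singleton works — e.g. {K} leaves P2 open — so {P} is the unique smallest valid adjustment set.

{P}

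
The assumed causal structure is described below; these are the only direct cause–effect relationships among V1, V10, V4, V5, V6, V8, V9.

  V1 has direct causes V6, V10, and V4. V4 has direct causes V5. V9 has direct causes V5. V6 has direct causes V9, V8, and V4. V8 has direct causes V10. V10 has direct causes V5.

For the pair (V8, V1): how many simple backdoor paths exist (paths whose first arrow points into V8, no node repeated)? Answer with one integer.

5

A backdoor path from V8 to V1 is any simple undirected path whose first edge points into V8 (i.e. leaves V8 via a parent).
Parents of V8: {V10}.
Enumerating:
  P1: V8 <- V10 <- V5 -> V4 -> V6 -> V1
  P2: V8 <- V10 <- V5 -> V4 -> V1
  P3: V8 <- V10 <- V5 -> V9 -> V6 <- V4 -> V1
  P4: V8 <- V10 <- V5 -> V9 -> V6 -> V1
  P5: V8 <- V10 -> V1
That exhausts the simple backdoor paths. Count: 5.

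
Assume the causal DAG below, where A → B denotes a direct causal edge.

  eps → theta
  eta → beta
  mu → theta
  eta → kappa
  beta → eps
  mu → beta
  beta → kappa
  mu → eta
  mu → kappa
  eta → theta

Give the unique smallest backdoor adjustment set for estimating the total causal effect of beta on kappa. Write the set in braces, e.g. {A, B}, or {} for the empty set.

{eta, mu}

Variables eligible for adjustment (non-descendants of beta, excluding beta and kappa): {eta, mu}.
Backdoor paths from beta to kappa:
  P1: beta <- mu -> eta -> kappa
  P2: beta <- mu -> kappa
  P3: beta <- mu -> theta <- eta -> kappa
  P4: beta <- eta <- mu -> kappa
  P5: beta <- eta -> kappa
  P6: beta <- eta -> theta <- mu -> kappa
The empty set is not sufficient: P1 (beta <- mu -> eta -> kappa) has no collider blocking it and no conditioned non-collider, so it is open.
Try {eta, mu}:
  P1: blocked at fork node mu ∈ conditioning set.
  P2: blocked at fork node mu ∈ conditioning set.
  P3: blocked at fork node mu ∈ conditioning set.
  P4: blocked at chain node eta ∈ conditioning set.
  P5: blocked at fork node eta ∈ conditioning set.
  P6: blocked at fork node eta ∈ conditioning set.
{eta, mu} contains no descendant of beta and blocks every backdoor path.
Every element of {eta, mu} is needed (dropping eta leaves P5 open; dropping mu leaves P2 open), so no proper subset is valid.
Among all size-2 subsets of the eligible variables, only {eta, mu} blocks every backdoor path, so it is the unique smallest valid adjustment set.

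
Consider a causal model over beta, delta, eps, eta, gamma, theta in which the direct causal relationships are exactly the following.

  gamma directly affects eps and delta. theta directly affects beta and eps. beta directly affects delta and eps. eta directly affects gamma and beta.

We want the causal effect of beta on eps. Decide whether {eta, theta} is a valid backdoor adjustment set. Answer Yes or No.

Yes

Backdoor paths from beta to eps (paths whose first edge points into beta):
  P1: beta <- eta -> gamma -> eps
  P2: beta <- theta -> eps
Condition 1 (no descendant of beta in the set): holds — descendants of beta are {delta, eps}; none are in {eta, theta}.
Condition 2 (every backdoor path blocked by {eta, theta}):
  P1: blocked at fork node eta ∈ conditioning set.
  P2: blocked at fork node theta ∈ conditioning set.
{eta, theta} satisfies the backdoor criterion.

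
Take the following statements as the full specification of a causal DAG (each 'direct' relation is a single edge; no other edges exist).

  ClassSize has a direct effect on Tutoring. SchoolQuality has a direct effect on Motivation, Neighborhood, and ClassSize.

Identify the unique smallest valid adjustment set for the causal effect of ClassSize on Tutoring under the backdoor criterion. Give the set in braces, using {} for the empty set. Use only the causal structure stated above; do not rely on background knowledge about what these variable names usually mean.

{}

Variables eligible for adjustment (non-descendants of ClassSize, excluding ClassSize and Tutoring): {Motivation, Neighborhood, SchoolQuality}.
Backdoor paths from ClassSize to Tutoring:
  (none)
With no backdoor paths the empty set already satisfies the criterion, and it is trivially minimal.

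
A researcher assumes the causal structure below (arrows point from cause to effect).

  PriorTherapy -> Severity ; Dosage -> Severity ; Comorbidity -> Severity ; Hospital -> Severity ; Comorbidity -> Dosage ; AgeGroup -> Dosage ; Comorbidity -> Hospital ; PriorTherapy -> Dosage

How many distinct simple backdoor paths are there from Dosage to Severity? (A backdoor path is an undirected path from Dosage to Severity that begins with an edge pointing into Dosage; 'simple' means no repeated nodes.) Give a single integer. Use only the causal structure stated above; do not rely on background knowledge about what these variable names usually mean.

3

A backdoor path from Dosage to Severity is any simple undirected path whose first edge points into Dosage (i.e. leaves Dosage via a parent).
Parents of Dosage: {AgeGroup, Comorbidity, PriorTherapy}.
Enumerating:
  P1: Dosage <- PriorTherapy -> Severity
  P2: Dosage <- Comorbidity -> Hospital -> Severity
  P3: Dosage <- Comorbidity -> Severity
That exhausts the simple backdoor paths. Count: 3.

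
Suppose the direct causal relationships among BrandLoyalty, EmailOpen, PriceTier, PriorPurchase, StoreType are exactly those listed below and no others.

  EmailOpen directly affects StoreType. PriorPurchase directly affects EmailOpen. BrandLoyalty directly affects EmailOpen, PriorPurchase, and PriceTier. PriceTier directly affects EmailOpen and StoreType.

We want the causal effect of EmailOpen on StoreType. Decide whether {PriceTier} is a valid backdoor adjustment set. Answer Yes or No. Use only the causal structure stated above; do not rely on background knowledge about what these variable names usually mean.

Yes

Backdoor paths from EmailOpen to StoreType (paths whose first edge points into EmailOpen):
  P1: EmailOpen <- BrandLoyalty -> PriceTier -> StoreType
  P2: EmailOpen <- PriorPurchase <- BrandLoyalty -> PriceTier -> StoreType
  P3: EmailOpen <- PriceTier -> StoreType
Condition 1 (no descendant of EmailOpen in the set): holds — descendants of EmailOpen are {StoreType}; none are in {PriceTier}.
Condition 2 (every backdoor path blocked by {PriceTier}):
  P1: blocked at chain node PriceTier ∈ conditioning set.
  P2: blocked at chain node PriceTier ∈ conditioning set.
  P3: blocked at fork node PriceTier ∈ conditioning set.
{PriceTier} satisfies the backdoor criterion.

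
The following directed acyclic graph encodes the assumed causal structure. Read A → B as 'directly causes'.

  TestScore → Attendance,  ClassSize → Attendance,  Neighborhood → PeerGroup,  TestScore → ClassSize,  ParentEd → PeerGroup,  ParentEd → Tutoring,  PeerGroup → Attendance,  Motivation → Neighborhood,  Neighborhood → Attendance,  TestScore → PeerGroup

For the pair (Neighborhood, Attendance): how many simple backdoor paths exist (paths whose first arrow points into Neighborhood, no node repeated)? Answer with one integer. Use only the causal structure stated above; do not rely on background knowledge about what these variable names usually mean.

A backdoor path from Neighborhood to Attendance is any simple undirected path whose first edge points into Neighborhood (i.e. leaves Neighborhood via a parent).
Parents of Neighborhood: {Motivation}.
No simple path from any parent of Neighborhood reaches Attendance without revisiting Neighborhood, so there are no backdoor paths.

0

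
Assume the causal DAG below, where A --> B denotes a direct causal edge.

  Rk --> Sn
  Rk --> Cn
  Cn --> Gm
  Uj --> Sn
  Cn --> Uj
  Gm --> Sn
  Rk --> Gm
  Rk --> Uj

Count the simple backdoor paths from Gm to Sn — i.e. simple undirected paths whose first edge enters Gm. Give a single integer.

7

A backdoor path from Gm to Sn is any simple undirected path whose first edge points into Gm (i.e. leaves Gm via a parent).
Parents of Gm: {Cn, Rk}.
Enumerating:
  P1: Gm <- Rk -> Cn -> Uj -> Sn
  P2: Gm <- Rk -> Uj -> Sn
  P3: Gm <- Rk -> Sn
  P4: Gm <- Cn <- Rk -> Uj -> Sn
  P5: Gm <- Cn <- Rk -> Sn
  P6: Gm <- Cn -> Uj <- Rk -> Sn
  P7: Gm <- Cn -> Uj -> Sn
That exhausts the simple backdoor paths. Count: 7.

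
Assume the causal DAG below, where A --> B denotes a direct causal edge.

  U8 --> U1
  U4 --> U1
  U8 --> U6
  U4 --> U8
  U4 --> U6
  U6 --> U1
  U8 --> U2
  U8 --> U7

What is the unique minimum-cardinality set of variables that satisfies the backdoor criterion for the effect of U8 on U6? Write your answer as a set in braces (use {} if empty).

Variables eligible for adjustment (non-descendants of U8, excluding U8 and U6): {U4}.
Backdoor paths from U8 to U6:
  P1: U8 <- U4 -> U6
  P2: U8 <- U4 -> U1 <- U6
The empty set is not sufficient: P1 (U8 <- U4 -> U6) has no collider blocking it and no conditioned non-collider, so it is open.
Try {U4}:
  P1: blocked at fork node U4 ∈ conditioning set.
  P2: blocked at fork node U4 ∈ conditioning set.
{U4} contains no descendant of U8 and blocks every backdoor path.
{U4} is the unique smallest valid adjustment set.

{U4}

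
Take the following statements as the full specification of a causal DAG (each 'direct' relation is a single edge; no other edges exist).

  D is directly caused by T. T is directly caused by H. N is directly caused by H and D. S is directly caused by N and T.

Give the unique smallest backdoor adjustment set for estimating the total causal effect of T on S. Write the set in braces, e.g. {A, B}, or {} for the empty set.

{H}

Variables eligible for adjustment (non-descendants of T, excluding T and S): {H}.
Backdoor paths from T to S:
  P1: T <- H -> N -> S
The empty set is not sufficient: P1 (T <- H -> N -> S) has no collider blocking it and no conditioned non-collider, so it is open.
Try {H}:
  P1: blocked at fork node H ∈ conditioning set.
{H} contains no descendant of T and blocks every backdoor path.
{H} is the unique smallest valid adjustment set.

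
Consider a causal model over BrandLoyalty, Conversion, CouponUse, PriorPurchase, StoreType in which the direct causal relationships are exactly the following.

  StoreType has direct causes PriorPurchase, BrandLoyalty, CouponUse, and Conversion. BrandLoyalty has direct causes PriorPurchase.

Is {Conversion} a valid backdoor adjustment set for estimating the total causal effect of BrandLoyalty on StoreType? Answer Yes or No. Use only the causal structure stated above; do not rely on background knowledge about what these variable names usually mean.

No

Backdoor paths from BrandLoyalty to StoreType (paths whose first edge points into BrandLoyalty):
  P1: BrandLoyalty <- PriorPurchase -> StoreType
Condition 1 (no descendant of BrandLoyalty in the set): holds — descendants of BrandLoyalty are {StoreType}; none are in {Conversion}.
Condition 2 (every backdoor path blocked by {Conversion}):
  P1: open — no interior node is in the conditioning set.
{Conversion} does not satisfy the backdoor criterion.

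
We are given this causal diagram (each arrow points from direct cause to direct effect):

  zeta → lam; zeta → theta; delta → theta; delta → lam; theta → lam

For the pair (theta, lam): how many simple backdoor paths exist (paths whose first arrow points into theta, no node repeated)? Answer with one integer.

2

A backdoor path from theta to lam is any simple undirected path whose first edge points into theta (i.e. leaves theta via a parent).
Parents of theta: {delta, zeta}.
Enumerating:
  P1: theta <- delta -> lam
  P2: theta <- zeta -> lam
That exhausts the simple backdoor paths. Count: 2.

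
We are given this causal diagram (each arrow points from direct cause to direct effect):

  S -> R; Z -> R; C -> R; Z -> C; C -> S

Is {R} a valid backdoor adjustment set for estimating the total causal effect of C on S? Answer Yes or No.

No

Backdoor paths from C to S (paths whose first edge points into C):
  P1: C <- Z -> R <- S
Condition 1 (no descendant of C in the set): FAILS — R is a descendant of C.
Condition 2 (every backdoor path blocked by {R}):
  P1: open — collider(s) R are conditioned on (or have a conditioned descendant) and no non-collider on the path is in the set.
{R} does not satisfy the backdoor criterion.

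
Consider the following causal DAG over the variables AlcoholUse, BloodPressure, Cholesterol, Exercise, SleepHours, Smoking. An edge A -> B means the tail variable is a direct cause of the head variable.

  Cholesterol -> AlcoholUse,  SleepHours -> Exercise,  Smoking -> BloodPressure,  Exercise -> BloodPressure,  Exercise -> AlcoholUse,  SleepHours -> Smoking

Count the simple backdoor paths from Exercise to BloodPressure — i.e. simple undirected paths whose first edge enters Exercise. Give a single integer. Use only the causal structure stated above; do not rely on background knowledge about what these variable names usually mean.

A backdoor path from Exercise to BloodPressure is any simple undirected path whose first edge points into Exercise (i.e. leaves Exercise via a parent).
Parents of Exercise: {SleepHours}.
Enumerating:
  P1: Exercise <- SleepHours -> Smoking -> BloodPressure
That exhausts the simple backdoor paths. Count: 1.

1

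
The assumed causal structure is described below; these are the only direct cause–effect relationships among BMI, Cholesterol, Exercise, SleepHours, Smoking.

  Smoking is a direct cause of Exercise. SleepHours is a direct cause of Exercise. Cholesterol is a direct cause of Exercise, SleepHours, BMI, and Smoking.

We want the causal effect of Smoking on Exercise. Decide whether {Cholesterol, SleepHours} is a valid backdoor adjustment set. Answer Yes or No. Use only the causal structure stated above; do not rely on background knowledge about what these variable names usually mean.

Backdoor paths from Smoking to Exercise (paths whose first edge points into Smoking):
  P1: Smoking <- Cholesterol -> SleepHours -> Exercise
  P2: Smoking <- Cholesterol -> Exercise
Condition 1 (no descendant of Smoking in the set): holds — descendants of Smoking are {Exercise}; none are in {Cholesterol, SleepHours}.
Condition 2 (every backdoor path blocked by {Cholesterol, SleepHours}):
  P1: blocked at fork node Cholesterol ∈ conditioning set.
  P2: blocked at fork node Cholesterol ∈ conditioning set.
{Cholesterol, SleepHours} satisfies the backdoor criterion.

Yes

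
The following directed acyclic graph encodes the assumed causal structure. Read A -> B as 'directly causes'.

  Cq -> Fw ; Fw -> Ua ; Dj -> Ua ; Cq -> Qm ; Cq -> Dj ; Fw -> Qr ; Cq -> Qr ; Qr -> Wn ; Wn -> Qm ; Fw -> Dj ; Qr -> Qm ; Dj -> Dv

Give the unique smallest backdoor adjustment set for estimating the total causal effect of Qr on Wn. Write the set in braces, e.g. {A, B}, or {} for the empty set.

Variables eligible for adjustment (non-descendants of Qr, excluding Qr and Wn): {Cq, Dj, Dv, Fw, Ua}.
Backdoor paths from Qr to Wn:
  P1: Qr <- Cq -> Qm <- Wn
  P2: Qr <- Fw <- Cq -> Qm <- Wn
  P3: Qr <- Fw -> Dj <- Cq -> Qm <- Wn
  P4: Qr <- Fw -> Ua <- Dj <- Cq -> Qm <- Wn
Each backdoor path contains an unconditioned collider, so every path is already blocked with the empty conditioning set:
  P1: blocked at collider Qm (neither it nor any descendant is in the conditioning set).
  P2: blocked at collider Qm (neither it nor any descendant is in the conditioning set).
  P3: blocked at collider Dj (neither it nor any descendant is in the conditioning set).
  P4: blocked at collider Ua (neither it nor any descendant is in the conditioning set).
The empty set is therefore the unique smallest valid set.

{}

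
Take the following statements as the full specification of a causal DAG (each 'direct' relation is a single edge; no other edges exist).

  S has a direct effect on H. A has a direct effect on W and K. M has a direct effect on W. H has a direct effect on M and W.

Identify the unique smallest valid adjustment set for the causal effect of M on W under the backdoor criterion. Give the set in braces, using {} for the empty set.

Variables eligible for adjustment (non-descendants of M, excluding M and W): {A, H, K, S}.
Backdoor paths from M to W:
  P1: M <- H -> W
The empty set is not sufficient: P1 (M <- H -> W) has no collider blocking it and no conditioned non-collider, so it is open.
Try {H}:
  P1: blocked at fork node H ∈ conditioning set.
{H} contains no descendant of M and blocks every backdoor path.
No other singleton works — e.g. {A} leaves P1 open — so {H} is the unique smallest valid adjustment set.

{H}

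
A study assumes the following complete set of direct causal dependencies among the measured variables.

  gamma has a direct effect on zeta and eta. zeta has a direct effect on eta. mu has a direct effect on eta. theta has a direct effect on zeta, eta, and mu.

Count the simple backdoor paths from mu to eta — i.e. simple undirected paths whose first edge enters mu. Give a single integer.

3

A backdoor path from mu to eta is any simple undirected path whose first edge points into mu (i.e. leaves mu via a parent).
Parents of mu: {theta}.
Enumerating:
  P1: mu <- theta -> zeta <- gamma -> eta
  P2: mu <- theta -> zeta -> eta
  P3: mu <- theta -> eta
That exhausts the simple backdoor paths. Count: 3.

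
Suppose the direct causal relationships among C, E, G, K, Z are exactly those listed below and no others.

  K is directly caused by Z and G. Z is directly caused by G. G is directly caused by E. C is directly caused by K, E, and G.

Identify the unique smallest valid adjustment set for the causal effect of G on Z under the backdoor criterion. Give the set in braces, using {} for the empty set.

{}

Variables eligible for adjustment (non-descendants of G, excluding G and Z): {E}.
Backdoor paths from G to Z:
  P1: G <- E -> C <- K <- Z
Each backdoor path contains an unconditioned collider, so every path is already blocked with the empty conditioning set:
  P1: blocked at collider C (neither it nor any descendant is in the conditioning set).
The empty set is therefore the unique smallest valid set.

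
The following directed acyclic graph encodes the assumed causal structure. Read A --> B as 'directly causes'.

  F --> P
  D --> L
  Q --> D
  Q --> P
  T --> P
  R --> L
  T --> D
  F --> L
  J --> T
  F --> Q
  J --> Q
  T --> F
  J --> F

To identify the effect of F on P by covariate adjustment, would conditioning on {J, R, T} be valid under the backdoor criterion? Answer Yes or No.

Yes

Backdoor paths from F to P (paths whose first edge points into F):
  P1: F <- J -> T -> D <- Q -> P
  P2: F <- J -> T -> P
  P3: F <- J -> Q -> D <- T -> P
  P4: F <- J -> Q -> P
  P5: F <- T <- J -> Q -> P
  P6: F <- T -> D <- Q -> P
  P7: F <- T -> P
Condition 1 (no descendant of F in the set): holds — descendants of F are {D, L, P, Q}; none are in {J, R, T}.
Condition 2 (every backdoor path blocked by {J, R, T}):
  P1: blocked at fork node J ∈ conditioning set.
  P2: blocked at fork node J ∈ conditioning set.
  P3: blocked at fork node J ∈ conditioning set.
  P4: blocked at fork node J ∈ conditioning set.
  P5: blocked at chain node T ∈ conditioning set.
  P6: blocked at fork node T ∈ conditioning set.
  P7: blocked at fork node T ∈ conditioning set.
{J, R, T} satisfies the backdoor criterion.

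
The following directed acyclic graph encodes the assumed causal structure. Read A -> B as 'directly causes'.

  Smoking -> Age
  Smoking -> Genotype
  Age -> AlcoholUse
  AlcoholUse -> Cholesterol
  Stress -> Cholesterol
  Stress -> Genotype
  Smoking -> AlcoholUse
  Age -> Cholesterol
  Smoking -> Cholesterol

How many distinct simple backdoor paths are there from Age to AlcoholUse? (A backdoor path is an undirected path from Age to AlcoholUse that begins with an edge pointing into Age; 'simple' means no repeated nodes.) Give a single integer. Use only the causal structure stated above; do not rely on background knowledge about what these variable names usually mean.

A backdoor path from Age to AlcoholUse is any simple undirected path whose first edge points into Age (i.e. leaves Age via a parent).
Parents of Age: {Smoking}.
Enumerating:
  P1: Age <- Smoking -> Genotype <- Stress -> Cholesterol <- AlcoholUse
  P2: Age <- Smoking -> AlcoholUse
  P3: Age <- Smoking -> Cholesterol <- AlcoholUse
That exhausts the simple backdoor paths. Count: 3.

3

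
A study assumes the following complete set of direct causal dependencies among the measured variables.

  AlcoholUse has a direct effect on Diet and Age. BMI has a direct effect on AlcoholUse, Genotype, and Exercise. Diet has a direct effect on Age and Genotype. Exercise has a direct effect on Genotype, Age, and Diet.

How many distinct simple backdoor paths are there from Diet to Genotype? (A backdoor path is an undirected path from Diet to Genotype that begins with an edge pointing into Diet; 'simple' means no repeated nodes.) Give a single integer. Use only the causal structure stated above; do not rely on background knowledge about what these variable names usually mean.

7

A backdoor path from Diet to Genotype is any simple undirected path whose first edge points into Diet (i.e. leaves Diet via a parent).
Parents of Diet: {AlcoholUse, Exercise}.
Enumerating:
  P1: Diet <- AlcoholUse <- BMI -> Exercise -> Genotype
  P2: Diet <- AlcoholUse <- BMI -> Genotype
  P3: Diet <- AlcoholUse -> Age <- Exercise <- BMI -> Genotype
  P4: Diet <- AlcoholUse -> Age <- Exercise -> Genotype
  P5: Diet <- Exercise <- BMI -> Genotype
  P6: Diet <- Exercise -> Age <- AlcoholUse <- BMI -> Genotype
  P7: Diet <- Exercise -> Genotype
That exhausts the simple backdoor paths. Count: 7.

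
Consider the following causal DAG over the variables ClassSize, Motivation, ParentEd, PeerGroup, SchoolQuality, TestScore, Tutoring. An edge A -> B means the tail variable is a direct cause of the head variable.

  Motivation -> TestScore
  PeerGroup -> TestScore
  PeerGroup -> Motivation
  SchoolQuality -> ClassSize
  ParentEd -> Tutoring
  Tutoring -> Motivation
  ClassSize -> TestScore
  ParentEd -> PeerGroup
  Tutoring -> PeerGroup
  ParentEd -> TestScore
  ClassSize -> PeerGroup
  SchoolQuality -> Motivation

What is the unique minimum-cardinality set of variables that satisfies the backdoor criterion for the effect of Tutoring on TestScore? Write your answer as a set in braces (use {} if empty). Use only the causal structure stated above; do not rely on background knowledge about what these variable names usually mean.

Variables eligible for adjustment (non-descendants of Tutoring, excluding Tutoring and TestScore): {ClassSize, ParentEd, SchoolQuality}.
Backdoor paths from Tutoring to TestScore:
  P1: Tutoring <- ParentEd -> PeerGroup <- ClassSize <- SchoolQuality -> Motivation -> TestScore
  P2: Tutoring <- ParentEd -> PeerGroup <- ClassSize -> TestScore
  P3: Tutoring <- ParentEd -> PeerGroup -> Motivation <- SchoolQuality -> ClassSize -> TestScore
  P4: Tutoring <- ParentEd -> PeerGroup -> Motivation -> TestScore
  P5: Tutoring <- ParentEd -> PeerGroup -> TestScore
  P6: Tutoring <- ParentEd -> TestScore
The empty set is not sufficient: P4 (Tutoring <- ParentEd -> PeerGroup -> Motivation -> TestScore) has no collider blocking it and no conditioned non-collider, so it is open.
Try {ParentEd}:
  P1: blocked at fork node ParentEd ∈ conditioning set.
  P2: blocked at fork node ParentEd ∈ conditioning set.
  P3: blocked at fork node ParentEd ∈ conditioning set.
  P4: blocked at fork node ParentEd ∈ conditioning set.
  P5: blocked at fork node ParentEd ∈ conditioning set.
  P6: blocked at fork node ParentEd ∈ conditioning set.
{ParentEd} contains no descendant of Tutoring and blocks every backdoor path.
No other singleton works — e.g. {SchoolQuality} leaves P4 open — so {ParentEd} is the unique smallest valid adjustment set.

{ParentEd}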